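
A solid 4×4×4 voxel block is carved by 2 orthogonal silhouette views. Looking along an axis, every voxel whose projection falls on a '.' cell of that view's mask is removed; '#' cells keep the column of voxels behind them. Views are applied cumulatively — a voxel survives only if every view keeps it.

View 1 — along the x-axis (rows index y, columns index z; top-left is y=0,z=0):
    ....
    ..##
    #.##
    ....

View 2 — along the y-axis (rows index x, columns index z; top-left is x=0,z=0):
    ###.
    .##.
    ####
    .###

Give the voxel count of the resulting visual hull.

|visual hull| = 14

before carving: 64 voxels (4×4×4)
step 1: project along x, AND mask (5/16) → |grid| = 20
step 2: project along y, AND mask (12/16) → |grid| = 14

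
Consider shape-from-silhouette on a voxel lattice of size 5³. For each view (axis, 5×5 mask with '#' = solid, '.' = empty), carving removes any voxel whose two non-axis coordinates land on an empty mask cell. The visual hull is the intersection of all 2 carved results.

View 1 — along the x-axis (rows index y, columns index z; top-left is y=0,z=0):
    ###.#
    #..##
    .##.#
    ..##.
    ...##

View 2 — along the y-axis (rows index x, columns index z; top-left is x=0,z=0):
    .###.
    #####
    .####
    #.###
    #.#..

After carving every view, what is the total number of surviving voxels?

before carving: 125 voxels (5×5×5)
after view 1 [x-axis, 14 of 25 cells solid] → remaining = 70
after view 2 [y-axis, 18 of 25 cells solid] → remaining = 51

51 voxels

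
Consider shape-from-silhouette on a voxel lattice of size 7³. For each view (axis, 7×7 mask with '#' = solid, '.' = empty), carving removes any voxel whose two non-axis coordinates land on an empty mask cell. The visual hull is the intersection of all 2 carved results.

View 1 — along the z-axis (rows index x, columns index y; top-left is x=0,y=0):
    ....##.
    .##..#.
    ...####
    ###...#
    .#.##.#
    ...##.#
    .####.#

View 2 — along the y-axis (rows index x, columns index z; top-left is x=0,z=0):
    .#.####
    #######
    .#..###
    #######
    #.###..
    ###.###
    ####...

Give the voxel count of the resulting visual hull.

full grid |V| = 343
after view 1 [z-axis, 25 of 49 cells solid] → remaining = 175
after view 2 [y-axis, 37 of 49 cells solid] → remaining = 129

voxel count = 129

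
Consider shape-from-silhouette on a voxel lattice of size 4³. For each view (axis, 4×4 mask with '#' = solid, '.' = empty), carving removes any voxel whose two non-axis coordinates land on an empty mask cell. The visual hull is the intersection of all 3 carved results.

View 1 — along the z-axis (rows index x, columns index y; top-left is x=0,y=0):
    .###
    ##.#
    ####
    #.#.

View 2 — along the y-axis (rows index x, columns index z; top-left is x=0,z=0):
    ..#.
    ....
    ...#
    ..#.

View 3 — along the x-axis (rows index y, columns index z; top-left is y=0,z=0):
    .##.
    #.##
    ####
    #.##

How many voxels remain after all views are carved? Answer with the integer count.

initial block: 4^3 = 64
  1. axis=2 (XY plane), |mask|=12  ⇒  voxels=48
  2. axis=1 (XZ plane), |mask|=3  ⇒  voxels=9
  3. axis=0 (YZ plane), |mask|=12  ⇒  voxels=8

remaining voxels: 8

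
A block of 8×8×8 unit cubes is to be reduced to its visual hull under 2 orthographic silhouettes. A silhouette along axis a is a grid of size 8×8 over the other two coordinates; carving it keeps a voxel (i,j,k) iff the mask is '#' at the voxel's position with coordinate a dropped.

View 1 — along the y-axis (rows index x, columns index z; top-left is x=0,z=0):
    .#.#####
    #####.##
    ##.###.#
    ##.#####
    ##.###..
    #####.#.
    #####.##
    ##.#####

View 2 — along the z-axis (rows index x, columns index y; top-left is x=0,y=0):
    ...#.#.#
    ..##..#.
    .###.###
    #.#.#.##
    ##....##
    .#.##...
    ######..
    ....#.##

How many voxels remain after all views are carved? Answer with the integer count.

start: 8×8×8 = 512 voxels
step 1: project along y, AND mask (51/64) → |grid| = 408
step 2: project along z, AND mask (33/64) → |grid| = 211

voxel count = 211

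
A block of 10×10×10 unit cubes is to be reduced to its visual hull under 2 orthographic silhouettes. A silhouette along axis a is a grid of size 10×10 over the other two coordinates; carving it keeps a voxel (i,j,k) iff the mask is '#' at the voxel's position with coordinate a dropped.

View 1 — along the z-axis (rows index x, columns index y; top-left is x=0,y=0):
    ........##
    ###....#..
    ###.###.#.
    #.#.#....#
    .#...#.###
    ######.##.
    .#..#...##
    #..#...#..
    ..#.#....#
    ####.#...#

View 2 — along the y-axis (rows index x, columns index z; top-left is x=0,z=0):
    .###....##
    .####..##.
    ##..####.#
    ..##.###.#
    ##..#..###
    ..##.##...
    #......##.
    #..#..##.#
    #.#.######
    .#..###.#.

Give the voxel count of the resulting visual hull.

|visual hull| = 250

before carving: 1000 voxels (10×10×10)
carve view 1 (along z, XY-mask fill 46/100): 460 voxels remain
carve view 2 (along y, XZ-mask fill 55/100): 250 voxels remain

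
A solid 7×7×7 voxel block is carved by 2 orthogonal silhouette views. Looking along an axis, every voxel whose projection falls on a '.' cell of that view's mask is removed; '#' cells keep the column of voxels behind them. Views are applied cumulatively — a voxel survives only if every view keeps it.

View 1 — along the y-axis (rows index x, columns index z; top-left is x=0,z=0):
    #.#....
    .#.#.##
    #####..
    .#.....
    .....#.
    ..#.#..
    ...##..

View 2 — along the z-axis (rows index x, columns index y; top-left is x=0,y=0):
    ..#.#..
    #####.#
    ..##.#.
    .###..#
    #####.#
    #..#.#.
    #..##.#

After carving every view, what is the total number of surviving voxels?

before carving: 343 voxels (7×7×7)
[1] y-view keeps 17 columns → grid now 119
[2] z-view keeps 28 columns → grid now 67

67 voxels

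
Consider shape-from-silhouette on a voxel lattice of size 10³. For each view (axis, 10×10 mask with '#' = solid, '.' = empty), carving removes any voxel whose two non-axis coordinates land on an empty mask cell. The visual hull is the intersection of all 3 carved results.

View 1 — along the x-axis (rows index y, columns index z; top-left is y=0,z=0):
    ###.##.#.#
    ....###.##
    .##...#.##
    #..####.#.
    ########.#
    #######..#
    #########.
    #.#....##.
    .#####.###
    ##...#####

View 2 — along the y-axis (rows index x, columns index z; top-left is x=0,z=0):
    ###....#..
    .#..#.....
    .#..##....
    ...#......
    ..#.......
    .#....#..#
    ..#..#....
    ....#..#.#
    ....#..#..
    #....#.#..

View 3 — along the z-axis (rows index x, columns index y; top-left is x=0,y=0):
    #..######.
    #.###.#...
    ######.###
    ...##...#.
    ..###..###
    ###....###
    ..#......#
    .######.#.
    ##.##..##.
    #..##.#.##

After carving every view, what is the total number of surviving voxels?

voxel count = 109

start: 10×10×10 = 1000 voxels
[1] x-view keeps 68 columns → grid now 680
[2] y-view keeps 24 columns → grid now 165
[3] z-view keeps 57 columns → grid now 109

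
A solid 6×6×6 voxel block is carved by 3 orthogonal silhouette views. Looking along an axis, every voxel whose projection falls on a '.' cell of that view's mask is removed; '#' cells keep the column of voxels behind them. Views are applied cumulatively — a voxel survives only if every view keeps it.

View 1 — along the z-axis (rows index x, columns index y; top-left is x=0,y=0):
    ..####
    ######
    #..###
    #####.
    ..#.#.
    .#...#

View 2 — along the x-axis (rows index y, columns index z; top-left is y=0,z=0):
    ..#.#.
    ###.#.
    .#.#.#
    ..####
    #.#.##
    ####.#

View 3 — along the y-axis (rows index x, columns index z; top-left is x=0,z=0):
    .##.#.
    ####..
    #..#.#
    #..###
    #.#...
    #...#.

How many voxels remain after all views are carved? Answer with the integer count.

voxel count = 44

before carving: 216 voxels (6×6×6)
  1. axis=2 (XY plane), |mask|=23  ⇒  voxels=138
  2. axis=0 (YZ plane), |mask|=22  ⇒  voxels=86
  3. axis=1 (XZ plane), |mask|=18  ⇒  voxels=44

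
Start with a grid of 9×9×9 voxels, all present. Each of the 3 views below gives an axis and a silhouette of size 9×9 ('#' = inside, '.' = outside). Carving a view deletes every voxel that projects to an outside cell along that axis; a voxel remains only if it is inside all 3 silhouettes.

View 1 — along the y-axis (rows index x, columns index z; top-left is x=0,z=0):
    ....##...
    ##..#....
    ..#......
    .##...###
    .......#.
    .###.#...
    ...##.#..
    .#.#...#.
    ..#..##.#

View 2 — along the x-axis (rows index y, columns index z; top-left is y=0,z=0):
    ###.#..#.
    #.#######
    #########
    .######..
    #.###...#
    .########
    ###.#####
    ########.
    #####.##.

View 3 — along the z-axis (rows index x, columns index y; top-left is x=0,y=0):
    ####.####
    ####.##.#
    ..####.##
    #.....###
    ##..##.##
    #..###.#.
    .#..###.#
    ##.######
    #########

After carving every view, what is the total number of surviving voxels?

remaining voxels: 133

start: 9×9×9 = 729 voxels
after view 1 [y-axis, 26 of 81 cells solid] → remaining = 234
after view 2 [x-axis, 64 of 81 cells solid] → remaining = 189
after view 3 [z-axis, 58 of 81 cells solid] → remaining = 133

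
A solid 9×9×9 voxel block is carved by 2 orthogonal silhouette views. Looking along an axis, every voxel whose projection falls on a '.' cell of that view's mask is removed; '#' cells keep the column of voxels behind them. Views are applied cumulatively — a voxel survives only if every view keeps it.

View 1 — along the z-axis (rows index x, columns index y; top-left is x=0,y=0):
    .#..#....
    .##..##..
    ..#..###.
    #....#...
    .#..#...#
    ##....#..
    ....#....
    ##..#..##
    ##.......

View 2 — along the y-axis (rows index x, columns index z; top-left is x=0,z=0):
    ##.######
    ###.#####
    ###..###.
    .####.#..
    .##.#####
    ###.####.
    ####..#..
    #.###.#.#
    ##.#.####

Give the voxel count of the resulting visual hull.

full grid |V| = 729
carve view 1 (along z, XY-mask fill 26/81): 234 voxels remain
carve view 2 (along y, XZ-mask fill 59/81): 173 voxels remain

173 voxels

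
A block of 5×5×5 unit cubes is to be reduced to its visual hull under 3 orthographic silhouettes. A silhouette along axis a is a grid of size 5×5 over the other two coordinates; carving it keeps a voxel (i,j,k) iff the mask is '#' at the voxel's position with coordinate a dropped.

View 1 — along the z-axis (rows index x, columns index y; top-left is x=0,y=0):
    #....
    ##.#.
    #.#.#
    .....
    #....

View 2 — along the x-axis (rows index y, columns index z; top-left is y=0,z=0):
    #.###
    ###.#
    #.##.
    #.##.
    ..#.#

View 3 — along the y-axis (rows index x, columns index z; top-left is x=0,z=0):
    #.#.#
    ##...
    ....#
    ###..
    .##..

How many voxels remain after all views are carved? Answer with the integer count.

10 voxels

initial block: 5^3 = 125
[1] z-view keeps 8 columns → grid now 40
[2] x-view keeps 16 columns → grid now 28
[3] y-view keeps 11 columns → grid now 10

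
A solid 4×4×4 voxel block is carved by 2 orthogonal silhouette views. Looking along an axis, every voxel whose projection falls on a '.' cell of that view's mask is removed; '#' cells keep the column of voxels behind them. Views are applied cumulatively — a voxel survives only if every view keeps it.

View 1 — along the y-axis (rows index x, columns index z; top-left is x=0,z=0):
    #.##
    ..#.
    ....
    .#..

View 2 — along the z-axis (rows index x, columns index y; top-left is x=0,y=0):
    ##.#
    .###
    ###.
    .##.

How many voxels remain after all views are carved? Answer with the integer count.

full grid |V| = 64
carve view 1 (along y, XZ-mask fill 5/16): 20 voxels remain
carve view 2 (along z, XY-mask fill 11/16): 14 voxels remain

voxel count = 14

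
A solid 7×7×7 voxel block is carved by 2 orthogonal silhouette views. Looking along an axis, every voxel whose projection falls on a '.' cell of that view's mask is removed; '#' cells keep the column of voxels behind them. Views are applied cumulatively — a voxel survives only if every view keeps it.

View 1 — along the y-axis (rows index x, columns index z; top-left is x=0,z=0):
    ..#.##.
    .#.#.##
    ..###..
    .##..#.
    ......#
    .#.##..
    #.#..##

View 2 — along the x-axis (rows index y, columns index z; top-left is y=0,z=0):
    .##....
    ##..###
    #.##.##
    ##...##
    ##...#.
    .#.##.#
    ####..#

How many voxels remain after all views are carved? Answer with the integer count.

81 voxels

before carving: 343 voxels (7×7×7)
[1] y-view keeps 21 columns → grid now 147
[2] x-view keeps 28 columns → grid now 81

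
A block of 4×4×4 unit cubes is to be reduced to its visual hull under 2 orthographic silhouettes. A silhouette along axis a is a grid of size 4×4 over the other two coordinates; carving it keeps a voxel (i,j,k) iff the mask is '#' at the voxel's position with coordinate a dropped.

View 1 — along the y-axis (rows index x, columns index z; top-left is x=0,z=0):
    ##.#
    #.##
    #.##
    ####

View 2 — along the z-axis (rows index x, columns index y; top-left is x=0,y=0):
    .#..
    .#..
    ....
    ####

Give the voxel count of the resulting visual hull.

before carving: 64 voxels (4×4×4)
after view 1 [y-axis, 13 of 16 cells solid] → remaining = 52
after view 2 [z-axis, 6 of 16 cells solid] → remaining = 22

22 voxels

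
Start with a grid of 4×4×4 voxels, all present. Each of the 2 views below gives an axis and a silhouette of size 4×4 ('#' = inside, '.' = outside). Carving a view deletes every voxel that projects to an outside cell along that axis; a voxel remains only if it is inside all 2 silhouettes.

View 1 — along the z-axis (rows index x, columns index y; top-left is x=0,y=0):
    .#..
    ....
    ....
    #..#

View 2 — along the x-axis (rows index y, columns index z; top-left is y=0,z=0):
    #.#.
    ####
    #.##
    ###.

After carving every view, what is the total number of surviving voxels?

initial block: 4^3 = 64
  1. axis=2 (XY plane), |mask|=3  ⇒  voxels=12
  2. axis=0 (YZ plane), |mask|=12  ⇒  voxels=9

|visual hull| = 9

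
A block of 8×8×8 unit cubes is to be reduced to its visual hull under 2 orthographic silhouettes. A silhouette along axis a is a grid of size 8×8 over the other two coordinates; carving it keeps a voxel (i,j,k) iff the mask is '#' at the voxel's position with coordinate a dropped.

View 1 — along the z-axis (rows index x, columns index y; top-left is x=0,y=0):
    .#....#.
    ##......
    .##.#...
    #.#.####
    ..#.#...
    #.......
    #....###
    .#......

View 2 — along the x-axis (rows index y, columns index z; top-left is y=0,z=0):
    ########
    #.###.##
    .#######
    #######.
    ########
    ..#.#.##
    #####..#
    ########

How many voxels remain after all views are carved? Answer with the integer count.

full grid |V| = 512
  1. axis=2 (XY plane), |mask|=21  ⇒  voxels=168
  2. axis=0 (YZ plane), |mask|=54  ⇒  voxels=143

143 voxels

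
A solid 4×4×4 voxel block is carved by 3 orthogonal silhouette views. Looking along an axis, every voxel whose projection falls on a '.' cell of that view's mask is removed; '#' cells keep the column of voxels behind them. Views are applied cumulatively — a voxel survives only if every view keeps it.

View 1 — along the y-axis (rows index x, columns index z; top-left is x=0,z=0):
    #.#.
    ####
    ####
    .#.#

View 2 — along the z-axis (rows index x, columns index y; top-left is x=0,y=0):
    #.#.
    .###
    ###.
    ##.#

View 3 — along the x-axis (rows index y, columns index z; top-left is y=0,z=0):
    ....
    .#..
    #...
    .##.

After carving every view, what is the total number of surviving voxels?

start: 4×4×4 = 64 voxels
step 1: project along y, AND mask (12/16) → |grid| = 48
step 2: project along z, AND mask (11/16) → |grid| = 34
step 3: project along x, AND mask (4/16) → |grid| = 9

voxel count = 9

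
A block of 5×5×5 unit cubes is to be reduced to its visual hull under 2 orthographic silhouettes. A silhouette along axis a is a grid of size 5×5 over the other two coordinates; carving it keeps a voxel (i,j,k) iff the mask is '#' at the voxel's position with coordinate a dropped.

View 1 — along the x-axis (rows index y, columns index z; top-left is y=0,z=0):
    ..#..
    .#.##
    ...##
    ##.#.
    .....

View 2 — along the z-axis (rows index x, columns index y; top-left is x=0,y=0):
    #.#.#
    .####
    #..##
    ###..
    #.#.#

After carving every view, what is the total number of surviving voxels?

remaining voxels: 24

start: 5×5×5 = 125 voxels
after view 1 [x-axis, 9 of 25 cells solid] → remaining = 45
after view 2 [z-axis, 16 of 25 cells solid] → remaining = 24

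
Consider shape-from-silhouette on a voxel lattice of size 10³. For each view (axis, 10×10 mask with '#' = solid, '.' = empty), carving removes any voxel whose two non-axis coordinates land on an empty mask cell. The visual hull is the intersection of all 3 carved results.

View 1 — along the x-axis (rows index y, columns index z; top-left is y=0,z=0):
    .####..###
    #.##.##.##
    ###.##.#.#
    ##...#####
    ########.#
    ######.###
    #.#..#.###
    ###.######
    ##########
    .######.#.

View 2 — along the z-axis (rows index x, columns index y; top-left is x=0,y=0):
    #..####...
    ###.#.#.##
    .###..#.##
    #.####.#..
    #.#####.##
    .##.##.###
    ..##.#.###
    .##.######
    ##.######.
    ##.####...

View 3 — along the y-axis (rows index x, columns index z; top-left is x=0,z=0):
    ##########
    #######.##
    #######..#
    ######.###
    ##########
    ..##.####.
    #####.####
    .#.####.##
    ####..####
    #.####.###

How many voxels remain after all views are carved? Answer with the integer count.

voxel count = 438

start: 10×10×10 = 1000 voxels
[1] x-view keeps 78 columns → grid now 780
[2] z-view keeps 67 columns → grid now 525
[3] y-view keeps 84 columns → grid now 438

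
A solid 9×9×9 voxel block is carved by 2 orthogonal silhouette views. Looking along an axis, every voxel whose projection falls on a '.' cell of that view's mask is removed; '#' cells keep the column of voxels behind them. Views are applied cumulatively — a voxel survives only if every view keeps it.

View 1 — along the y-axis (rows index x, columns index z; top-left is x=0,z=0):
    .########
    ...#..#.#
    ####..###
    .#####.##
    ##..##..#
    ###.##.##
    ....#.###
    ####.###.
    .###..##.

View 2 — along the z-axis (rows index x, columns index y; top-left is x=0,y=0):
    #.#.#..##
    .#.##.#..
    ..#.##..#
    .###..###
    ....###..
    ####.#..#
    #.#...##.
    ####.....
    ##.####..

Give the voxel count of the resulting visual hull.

remaining voxels: 253

full grid |V| = 729
step 1: project along y, AND mask (53/81) → |grid| = 477
step 2: project along z, AND mask (42/81) → |grid| = 253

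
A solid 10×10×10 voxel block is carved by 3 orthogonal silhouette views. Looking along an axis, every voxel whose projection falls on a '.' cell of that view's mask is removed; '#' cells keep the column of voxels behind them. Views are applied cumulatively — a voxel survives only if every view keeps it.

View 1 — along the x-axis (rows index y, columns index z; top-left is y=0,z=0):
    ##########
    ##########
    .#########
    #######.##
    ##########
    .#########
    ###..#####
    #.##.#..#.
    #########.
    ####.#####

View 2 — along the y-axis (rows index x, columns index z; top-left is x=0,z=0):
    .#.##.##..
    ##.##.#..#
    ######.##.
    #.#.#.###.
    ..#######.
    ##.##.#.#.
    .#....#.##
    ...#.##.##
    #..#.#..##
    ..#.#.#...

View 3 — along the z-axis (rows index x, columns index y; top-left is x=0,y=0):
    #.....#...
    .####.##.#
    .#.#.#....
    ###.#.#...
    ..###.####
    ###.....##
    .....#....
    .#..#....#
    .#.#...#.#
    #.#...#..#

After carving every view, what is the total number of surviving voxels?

remaining voxels: 210

initial block: 10^3 = 1000
carve view 1 (along x, YZ-mask fill 88/100): 880 voxels remain
carve view 2 (along y, XZ-mask fill 55/100): 483 voxels remain
carve view 3 (along z, XY-mask fill 41/100): 210 voxels remain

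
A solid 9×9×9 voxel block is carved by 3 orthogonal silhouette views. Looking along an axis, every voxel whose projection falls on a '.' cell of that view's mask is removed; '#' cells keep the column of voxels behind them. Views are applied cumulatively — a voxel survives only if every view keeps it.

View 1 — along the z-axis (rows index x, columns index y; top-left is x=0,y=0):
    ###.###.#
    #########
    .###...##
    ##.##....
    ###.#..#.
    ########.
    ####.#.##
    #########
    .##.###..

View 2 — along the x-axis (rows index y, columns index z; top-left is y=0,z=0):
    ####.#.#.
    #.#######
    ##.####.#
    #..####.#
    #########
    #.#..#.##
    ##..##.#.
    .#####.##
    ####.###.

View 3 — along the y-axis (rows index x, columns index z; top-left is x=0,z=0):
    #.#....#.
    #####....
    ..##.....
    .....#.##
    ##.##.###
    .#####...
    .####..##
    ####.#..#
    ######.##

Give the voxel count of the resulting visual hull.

before carving: 729 voxels (9×9×9)
  1. axis=2 (XY plane), |mask|=59  ⇒  voxels=531
  2. axis=0 (YZ plane), |mask|=60  ⇒  voxels=401
  3. axis=1 (XZ plane), |mask|=45  ⇒  voxels=229

|visual hull| = 229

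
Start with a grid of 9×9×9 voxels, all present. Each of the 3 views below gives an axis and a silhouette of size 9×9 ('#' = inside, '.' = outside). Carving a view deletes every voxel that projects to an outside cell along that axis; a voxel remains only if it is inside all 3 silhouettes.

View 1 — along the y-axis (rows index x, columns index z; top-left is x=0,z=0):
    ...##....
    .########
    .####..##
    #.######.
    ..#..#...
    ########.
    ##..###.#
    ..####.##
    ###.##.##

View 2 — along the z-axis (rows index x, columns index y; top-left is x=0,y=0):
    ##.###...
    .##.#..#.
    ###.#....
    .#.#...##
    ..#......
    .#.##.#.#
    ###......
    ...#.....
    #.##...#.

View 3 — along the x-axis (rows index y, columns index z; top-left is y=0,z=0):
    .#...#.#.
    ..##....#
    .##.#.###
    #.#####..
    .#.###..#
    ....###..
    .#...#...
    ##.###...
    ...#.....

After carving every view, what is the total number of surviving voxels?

voxel count = 94

initial block: 9^3 = 729
[1] y-view keeps 52 columns → grid now 468
[2] z-view keeps 31 columns → grid now 188
[3] x-view keeps 34 columns → grid now 94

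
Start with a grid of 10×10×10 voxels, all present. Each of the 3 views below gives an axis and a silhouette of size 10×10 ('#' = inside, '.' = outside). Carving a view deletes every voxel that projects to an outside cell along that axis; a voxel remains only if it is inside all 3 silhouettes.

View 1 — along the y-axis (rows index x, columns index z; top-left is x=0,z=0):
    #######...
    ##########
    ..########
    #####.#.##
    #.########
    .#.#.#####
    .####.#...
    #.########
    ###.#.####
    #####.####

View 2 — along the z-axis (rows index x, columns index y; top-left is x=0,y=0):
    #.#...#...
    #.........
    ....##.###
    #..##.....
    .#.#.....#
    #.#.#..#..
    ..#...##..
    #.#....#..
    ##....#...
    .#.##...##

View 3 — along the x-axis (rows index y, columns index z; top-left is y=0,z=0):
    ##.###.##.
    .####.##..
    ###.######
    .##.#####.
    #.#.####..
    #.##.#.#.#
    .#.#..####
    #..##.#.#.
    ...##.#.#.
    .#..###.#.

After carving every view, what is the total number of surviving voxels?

start: 10×10×10 = 1000 voxels
carve view 1 (along y, XZ-mask fill 80/100): 800 voxels remain
carve view 2 (along z, XY-mask fill 33/100): 261 voxels remain
carve view 3 (along x, YZ-mask fill 61/100): 158 voxels remain

158 voxels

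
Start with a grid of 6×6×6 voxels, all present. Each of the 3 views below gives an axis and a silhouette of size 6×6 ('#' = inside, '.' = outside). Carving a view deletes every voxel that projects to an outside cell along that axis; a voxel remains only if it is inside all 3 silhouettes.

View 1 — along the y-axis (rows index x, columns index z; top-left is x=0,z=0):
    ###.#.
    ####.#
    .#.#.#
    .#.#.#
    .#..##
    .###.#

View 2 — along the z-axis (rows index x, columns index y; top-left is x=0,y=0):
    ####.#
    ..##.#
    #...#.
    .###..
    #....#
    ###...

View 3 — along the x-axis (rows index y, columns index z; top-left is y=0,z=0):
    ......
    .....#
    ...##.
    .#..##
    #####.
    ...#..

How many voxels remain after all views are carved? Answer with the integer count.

remaining voxels: 15

before carving: 216 voxels (6×6×6)
after view 1 [y-axis, 22 of 36 cells solid] → remaining = 132
after view 2 [z-axis, 18 of 36 cells solid] → remaining = 68
after view 3 [x-axis, 12 of 36 cells solid] → remaining = 15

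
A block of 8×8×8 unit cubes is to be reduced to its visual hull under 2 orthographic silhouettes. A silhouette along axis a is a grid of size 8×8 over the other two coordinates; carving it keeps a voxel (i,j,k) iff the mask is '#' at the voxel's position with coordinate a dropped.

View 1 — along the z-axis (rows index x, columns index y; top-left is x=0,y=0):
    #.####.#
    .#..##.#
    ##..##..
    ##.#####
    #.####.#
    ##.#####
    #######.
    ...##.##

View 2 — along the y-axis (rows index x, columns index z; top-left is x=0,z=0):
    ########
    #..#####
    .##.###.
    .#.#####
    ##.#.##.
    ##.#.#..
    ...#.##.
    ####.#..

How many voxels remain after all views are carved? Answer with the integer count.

initial block: 8^3 = 512
carve view 1 (along z, XY-mask fill 45/64): 360 voxels remain
carve view 2 (along y, XZ-mask fill 42/64): 233 voxels remain

233 voxels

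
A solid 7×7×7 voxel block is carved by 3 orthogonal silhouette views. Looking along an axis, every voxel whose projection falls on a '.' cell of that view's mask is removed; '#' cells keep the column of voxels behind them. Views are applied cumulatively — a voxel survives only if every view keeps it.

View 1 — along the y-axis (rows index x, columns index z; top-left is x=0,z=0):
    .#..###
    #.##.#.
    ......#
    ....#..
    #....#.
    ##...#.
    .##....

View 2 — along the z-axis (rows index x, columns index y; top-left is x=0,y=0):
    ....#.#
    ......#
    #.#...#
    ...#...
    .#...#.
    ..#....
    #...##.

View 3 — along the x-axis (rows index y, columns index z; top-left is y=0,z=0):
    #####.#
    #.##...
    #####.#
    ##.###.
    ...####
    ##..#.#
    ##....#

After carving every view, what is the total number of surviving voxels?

remaining voxels: 17

start: 7×7×7 = 343 voxels
V1 y: intersect with XZ mask (17 set) -- 119 left
V2 z: intersect with XY mask (13 set) -- 29 left
V3 x: intersect with YZ mask (31 set) -- 17 left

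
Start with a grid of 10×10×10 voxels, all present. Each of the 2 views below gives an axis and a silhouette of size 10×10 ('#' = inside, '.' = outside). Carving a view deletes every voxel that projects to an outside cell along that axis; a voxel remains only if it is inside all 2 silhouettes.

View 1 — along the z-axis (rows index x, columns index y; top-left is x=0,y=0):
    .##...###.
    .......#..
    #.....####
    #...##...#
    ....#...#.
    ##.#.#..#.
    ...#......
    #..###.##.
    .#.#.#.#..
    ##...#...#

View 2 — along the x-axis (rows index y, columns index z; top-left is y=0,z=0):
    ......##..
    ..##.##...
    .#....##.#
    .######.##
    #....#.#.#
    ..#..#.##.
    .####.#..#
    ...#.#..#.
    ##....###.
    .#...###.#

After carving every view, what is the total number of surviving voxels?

initial block: 10^3 = 1000
V1 z: intersect with XY mask (37 set) -- 370 left
V2 x: intersect with YZ mask (45 set) -- 161 left

|visual hull| = 161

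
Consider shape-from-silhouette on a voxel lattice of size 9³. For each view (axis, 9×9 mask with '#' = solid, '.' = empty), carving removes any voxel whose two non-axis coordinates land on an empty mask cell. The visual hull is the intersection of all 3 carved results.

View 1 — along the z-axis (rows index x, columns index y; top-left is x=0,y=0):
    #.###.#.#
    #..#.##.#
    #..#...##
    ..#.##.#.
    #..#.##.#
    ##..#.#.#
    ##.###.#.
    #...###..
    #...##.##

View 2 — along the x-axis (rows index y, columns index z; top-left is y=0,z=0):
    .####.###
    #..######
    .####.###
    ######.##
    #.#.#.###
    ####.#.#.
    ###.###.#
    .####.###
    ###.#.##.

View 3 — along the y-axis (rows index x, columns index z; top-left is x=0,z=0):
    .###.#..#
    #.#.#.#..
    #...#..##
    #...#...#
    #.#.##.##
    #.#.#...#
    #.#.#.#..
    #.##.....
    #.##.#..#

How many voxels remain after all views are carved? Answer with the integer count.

remaining voxels: 140

before carving: 729 voxels (9×9×9)
  1. axis=2 (XY plane), |mask|=44  ⇒  voxels=396
  2. axis=0 (YZ plane), |mask|=61  ⇒  voxels=295
  3. axis=1 (XZ plane), |mask|=38  ⇒  voxels=140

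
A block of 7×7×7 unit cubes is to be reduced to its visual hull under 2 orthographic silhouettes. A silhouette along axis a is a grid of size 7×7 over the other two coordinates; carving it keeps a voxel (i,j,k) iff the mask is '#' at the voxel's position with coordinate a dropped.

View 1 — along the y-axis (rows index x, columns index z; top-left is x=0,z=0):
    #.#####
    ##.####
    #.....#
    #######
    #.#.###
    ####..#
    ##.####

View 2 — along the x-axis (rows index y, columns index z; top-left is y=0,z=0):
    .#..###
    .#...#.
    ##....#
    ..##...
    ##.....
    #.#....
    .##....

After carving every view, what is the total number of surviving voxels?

start: 7×7×7 = 343 voxels
step 1: project along y, AND mask (37/49) → |grid| = 259
step 2: project along x, AND mask (17/49) → |grid| = 87

voxel count = 87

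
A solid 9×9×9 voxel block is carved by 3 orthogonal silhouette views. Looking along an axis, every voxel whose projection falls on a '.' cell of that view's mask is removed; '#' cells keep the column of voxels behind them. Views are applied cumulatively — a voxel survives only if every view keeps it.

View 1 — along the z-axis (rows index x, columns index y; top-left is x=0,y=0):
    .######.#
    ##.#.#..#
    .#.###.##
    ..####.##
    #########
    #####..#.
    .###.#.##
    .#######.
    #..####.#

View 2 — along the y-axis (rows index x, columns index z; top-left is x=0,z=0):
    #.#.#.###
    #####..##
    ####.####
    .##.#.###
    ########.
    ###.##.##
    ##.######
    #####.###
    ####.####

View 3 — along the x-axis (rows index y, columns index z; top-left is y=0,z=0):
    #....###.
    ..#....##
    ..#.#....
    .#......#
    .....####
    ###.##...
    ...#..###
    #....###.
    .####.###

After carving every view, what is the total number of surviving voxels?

voxel count = 188

full grid |V| = 729
carve view 1 (along z, XY-mask fill 58/81): 522 voxels remain
carve view 2 (along y, XZ-mask fill 66/81): 427 voxels remain
carve view 3 (along x, YZ-mask fill 35/81): 188 voxels remain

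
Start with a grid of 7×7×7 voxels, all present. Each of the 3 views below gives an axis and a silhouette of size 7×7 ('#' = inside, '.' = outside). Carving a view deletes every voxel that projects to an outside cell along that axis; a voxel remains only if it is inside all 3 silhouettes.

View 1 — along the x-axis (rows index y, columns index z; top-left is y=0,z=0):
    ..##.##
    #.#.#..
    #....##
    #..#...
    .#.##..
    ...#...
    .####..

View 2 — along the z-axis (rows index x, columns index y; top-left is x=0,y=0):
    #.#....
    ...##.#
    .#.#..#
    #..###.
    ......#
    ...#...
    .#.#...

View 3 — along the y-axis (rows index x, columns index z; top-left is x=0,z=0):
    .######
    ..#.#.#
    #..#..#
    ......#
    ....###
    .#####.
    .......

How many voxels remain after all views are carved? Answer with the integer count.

full grid |V| = 343
V1 x: intersect with YZ mask (20 set) -- 140 left
V2 z: intersect with XY mask (16 set) -- 46 left
V3 y: intersect with XZ mask (21 set) -- 16 left

remaining voxels: 16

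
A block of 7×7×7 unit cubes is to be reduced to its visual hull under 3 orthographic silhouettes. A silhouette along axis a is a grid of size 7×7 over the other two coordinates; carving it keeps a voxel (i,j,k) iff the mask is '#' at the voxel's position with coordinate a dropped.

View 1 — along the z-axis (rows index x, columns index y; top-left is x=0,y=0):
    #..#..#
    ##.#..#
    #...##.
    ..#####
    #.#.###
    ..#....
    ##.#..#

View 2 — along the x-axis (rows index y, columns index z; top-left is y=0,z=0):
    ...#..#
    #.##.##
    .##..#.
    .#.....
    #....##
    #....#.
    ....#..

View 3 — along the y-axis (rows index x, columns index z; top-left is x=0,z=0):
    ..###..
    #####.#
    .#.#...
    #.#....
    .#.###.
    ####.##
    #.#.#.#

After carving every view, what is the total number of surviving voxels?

before carving: 343 voxels (7×7×7)
carve view 1 (along z, XY-mask fill 25/49): 175 voxels remain
carve view 2 (along x, YZ-mask fill 17/49): 53 voxels remain
carve view 3 (along y, XZ-mask fill 27/49): 28 voxels remain

|visual hull| = 28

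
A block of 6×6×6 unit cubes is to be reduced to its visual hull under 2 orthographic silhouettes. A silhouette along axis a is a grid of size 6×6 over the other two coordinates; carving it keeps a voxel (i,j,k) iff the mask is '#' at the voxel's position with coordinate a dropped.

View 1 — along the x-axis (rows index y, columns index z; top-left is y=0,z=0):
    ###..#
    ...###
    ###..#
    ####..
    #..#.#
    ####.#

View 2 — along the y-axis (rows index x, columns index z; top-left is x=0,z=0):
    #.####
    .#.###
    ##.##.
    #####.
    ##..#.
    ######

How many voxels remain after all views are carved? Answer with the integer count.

initial block: 6^3 = 216
[1] x-view keeps 23 columns → grid now 138
[2] y-view keeps 27 columns → grid now 98

remaining voxels: 98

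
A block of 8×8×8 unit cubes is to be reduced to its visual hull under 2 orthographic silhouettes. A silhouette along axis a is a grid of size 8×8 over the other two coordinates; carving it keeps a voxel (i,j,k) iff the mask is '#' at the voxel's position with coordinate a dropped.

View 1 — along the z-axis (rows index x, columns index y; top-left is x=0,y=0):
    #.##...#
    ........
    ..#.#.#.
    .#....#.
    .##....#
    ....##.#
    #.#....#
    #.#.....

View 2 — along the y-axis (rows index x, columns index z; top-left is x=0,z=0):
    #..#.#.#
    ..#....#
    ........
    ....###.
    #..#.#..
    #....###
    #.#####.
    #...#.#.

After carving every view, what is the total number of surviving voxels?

initial block: 8^3 = 512
  1. axis=2 (XY plane), |mask|=20  ⇒  voxels=160
  2. axis=1 (XZ plane), |mask|=25  ⇒  voxels=67

remaining voxels: 67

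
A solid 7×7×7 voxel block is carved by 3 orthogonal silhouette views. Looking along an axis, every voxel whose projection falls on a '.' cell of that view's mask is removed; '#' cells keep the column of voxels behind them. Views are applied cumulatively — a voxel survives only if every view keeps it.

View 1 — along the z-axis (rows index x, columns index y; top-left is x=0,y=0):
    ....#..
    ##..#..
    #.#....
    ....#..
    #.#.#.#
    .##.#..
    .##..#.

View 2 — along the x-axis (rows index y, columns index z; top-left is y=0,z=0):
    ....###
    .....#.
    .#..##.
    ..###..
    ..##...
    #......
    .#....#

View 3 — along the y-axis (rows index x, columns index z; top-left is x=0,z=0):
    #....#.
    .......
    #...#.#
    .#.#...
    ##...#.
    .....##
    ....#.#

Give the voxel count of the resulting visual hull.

before carving: 343 voxels (7×7×7)
after view 1 [z-axis, 17 of 49 cells solid] → remaining = 119
after view 2 [x-axis, 15 of 49 cells solid] → remaining = 37
after view 3 [y-axis, 14 of 49 cells solid] → remaining = 11

11 voxels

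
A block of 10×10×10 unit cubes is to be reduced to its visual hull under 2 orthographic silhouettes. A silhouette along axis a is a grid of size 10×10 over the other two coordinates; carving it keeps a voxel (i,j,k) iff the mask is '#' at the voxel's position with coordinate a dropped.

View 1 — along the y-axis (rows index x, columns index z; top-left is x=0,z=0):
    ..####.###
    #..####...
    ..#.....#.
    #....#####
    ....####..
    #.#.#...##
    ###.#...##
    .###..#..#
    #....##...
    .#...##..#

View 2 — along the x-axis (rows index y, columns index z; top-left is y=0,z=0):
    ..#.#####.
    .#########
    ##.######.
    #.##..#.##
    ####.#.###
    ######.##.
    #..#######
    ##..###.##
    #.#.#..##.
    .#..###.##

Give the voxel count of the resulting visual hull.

initial block: 10^3 = 1000
[1] y-view keeps 47 columns → grid now 470
[2] x-view keeps 71 columns → grid now 338

voxel count = 338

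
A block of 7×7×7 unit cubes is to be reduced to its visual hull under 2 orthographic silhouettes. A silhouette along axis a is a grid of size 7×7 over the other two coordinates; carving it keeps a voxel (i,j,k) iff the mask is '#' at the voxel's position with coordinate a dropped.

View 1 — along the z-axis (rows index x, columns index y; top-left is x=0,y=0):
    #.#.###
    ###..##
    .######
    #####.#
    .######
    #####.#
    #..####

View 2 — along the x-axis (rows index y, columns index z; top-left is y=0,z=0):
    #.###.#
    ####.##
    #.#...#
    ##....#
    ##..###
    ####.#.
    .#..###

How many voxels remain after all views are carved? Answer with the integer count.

voxel count = 171

start: 7×7×7 = 343 voxels
after view 1 [z-axis, 39 of 49 cells solid] → remaining = 273
after view 2 [x-axis, 31 of 49 cells solid] → remaining = 171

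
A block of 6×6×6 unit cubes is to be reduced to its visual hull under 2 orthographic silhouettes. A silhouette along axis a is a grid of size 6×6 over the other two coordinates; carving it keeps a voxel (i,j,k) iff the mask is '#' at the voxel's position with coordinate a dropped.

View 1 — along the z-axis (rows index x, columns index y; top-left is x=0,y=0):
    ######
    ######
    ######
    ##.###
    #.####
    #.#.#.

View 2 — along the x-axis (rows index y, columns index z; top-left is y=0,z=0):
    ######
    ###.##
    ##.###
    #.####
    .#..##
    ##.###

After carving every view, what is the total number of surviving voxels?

before carving: 216 voxels (6×6×6)
carve view 1 (along z, XY-mask fill 31/36): 186 voxels remain
carve view 2 (along x, YZ-mask fill 29/36): 149 voxels remain

voxel count = 149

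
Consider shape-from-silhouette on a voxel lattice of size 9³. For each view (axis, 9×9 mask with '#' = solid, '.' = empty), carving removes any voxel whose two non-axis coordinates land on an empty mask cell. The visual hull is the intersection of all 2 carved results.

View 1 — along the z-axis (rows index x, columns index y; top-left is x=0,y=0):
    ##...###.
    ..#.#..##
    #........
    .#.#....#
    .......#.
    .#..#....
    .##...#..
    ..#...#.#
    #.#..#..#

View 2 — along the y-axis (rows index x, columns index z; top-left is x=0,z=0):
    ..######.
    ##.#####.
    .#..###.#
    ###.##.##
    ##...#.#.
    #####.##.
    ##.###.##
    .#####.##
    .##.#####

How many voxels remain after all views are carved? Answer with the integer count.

|visual hull| = 172

start: 9×9×9 = 729 voxels
V1 z: intersect with XY mask (26 set) -- 234 left
V2 y: intersect with XZ mask (57 set) -- 172 left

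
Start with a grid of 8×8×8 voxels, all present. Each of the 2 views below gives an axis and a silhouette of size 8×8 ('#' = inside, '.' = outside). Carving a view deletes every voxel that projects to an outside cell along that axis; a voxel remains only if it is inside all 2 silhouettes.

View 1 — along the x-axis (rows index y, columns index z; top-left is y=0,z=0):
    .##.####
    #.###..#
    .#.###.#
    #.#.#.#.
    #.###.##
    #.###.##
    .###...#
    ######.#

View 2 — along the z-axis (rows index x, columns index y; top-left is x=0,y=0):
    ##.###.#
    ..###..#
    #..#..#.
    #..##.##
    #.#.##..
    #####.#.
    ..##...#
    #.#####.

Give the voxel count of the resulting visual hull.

|visual hull| = 197

initial block: 8^3 = 512
after view 1 [x-axis, 43 of 64 cells solid] → remaining = 344
after view 2 [z-axis, 37 of 64 cells solid] → remaining = 197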